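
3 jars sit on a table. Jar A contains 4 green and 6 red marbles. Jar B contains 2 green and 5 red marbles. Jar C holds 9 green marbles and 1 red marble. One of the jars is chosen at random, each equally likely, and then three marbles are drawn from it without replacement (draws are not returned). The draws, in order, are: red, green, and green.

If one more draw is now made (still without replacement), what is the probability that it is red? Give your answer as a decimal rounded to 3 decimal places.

0.481

For each hypothesis, P(data | H) works out to: P(data | jar A) = (6/10)(4/9)(3/8) = 1/10; P(data | jar B) = (5/7)(2/6)(1/5) = 1/21; P(data | jar C) = (1/10)(9/9)(8/8) = 1/10.
Multiplying each by its prior: 1/3 · 1/10 = 1/30, 1/3 · 1/21 = 1/63, 1/3 · 1/10 = 1/30; summing to 26/315.
Normalising, the posterior is P(jar A | data) = 21/52, P(jar B | data) = 5/26, P(jar C | data) = 21/52.
So P(red next | data) = Σ P(red next | H) P(H | data) = (5/7)(21/52) + (1)(5/26) + (0)(21/52) = 25/52.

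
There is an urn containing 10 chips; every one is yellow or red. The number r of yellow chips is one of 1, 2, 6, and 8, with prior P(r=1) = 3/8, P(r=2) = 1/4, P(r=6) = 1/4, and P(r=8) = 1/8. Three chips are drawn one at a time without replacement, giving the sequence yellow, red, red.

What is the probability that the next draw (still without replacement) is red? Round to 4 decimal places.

The likelihood of the observed sequence under each hypothesis: P(data | r = 1) = (1/10)(9/9)(8/8) = 1/10; P(data | r = 2) = (2/10)(8/9)(7/8) = 7/45; P(data | r = 6) = (6/10)(4/9)(3/8) = 1/10; P(data | r = 8) = (8/10)(2/9)(1/8) = 1/45.
Weighting by the prior gives 3/8 · 1/10 = 3/80, 1/4 · 7/45 = 7/180, 1/4 · 1/10 = 1/40, 1/8 · 1/45 = 1/360; summing to 5/48.
Dividing through by the total gives posterior P(r = 1 | data) = 9/25, P(r = 2 | data) = 28/75, P(r = 6 | data) = 6/25, P(r = 8 | data) = 2/75.
Averaging over the posterior, P(red next | data) = (1)(9/25) + (6/7)(28/75) + (2/7)(6/25) + (0)(2/75) = 131/175.

0.7486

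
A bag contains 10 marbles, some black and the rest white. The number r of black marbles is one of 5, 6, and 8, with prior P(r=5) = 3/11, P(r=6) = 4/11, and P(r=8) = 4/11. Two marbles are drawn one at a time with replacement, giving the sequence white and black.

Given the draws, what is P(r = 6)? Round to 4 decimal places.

For each hypothesis, P(data | H) works out to: P(data | r = 5) = (5/10)(5/10) = 1/4; P(data | r = 6) = (4/10)(6/10) = 6/25; P(data | r = 8) = (2/10)(8/10) = 4/25.
Multiplying each by its prior: 3/11 · 1/4 = 3/44, 4/11 · 6/25 = 24/275, 4/11 · 4/25 = 16/275; with total 47/220.
By Bayes' rule, P(r = 6 | data) = (24/275) / (47/220) = 96/235.

0.4085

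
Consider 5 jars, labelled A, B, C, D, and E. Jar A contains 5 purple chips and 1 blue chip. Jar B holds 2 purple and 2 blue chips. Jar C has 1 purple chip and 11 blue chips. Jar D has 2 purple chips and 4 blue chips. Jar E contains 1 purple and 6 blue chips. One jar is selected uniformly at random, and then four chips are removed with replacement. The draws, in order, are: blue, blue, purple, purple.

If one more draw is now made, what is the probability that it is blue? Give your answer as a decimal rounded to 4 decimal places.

For each hypothesis, P(data | H) works out to: P(data | jar A) = (1/6)(1/6)(5/6)(5/6) = 0.01929; P(data | jar B) = (2/4)(2/4)(2/4)(2/4) = 0.0625; P(data | jar C) = (11/12)(11/12)(1/12)(1/12) = 0.0058353; P(data | jar D) = (4/6)(4/6)(2/6)(2/6) = 0.049383; P(data | jar E) = (6/7)(6/7)(1/7)(1/7) = 0.014994.
Multiplying each by its prior: 1/5 · 0.01929 = 0.003858, 1/5 · 0.0625 = 0.0125, 1/5 · 0.0058353 = 0.0011671, 1/5 · 0.049383 = 0.0098765, 1/5 · 0.014994 = 0.0029988; with total 0.0304.
The posterior is then P(jar A | data) = 0.12691, P(jar B | data) = 0.41118, P(jar C | data) = 0.038389, P(jar D | data) = 0.32488, P(jar E | data) = 0.098642.
So P(blue next | data) = Σ P(blue next | H) P(H | data) = (1/6)(0.12691) + (1/2)(0.41118) + (11/12)(0.038389) + (2/3)(0.32488) + (6/7)(0.098642) = 0.56307.

0.5631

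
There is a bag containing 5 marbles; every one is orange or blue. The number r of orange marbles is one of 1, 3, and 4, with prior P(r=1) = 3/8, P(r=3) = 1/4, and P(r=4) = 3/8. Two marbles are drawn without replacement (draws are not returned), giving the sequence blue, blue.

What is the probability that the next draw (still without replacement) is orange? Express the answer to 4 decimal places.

0.4000

Under each hypothesis, the probability of the observed sequence is: P(data | r = 1) = (4/5)(3/4) = 3/5; P(data | r = 3) = (2/5)(1/4) = 1/10; P(data | r = 4) = (1/5)(0/4) = 0.
Multiplying each by its prior: 3/8 · 3/5 = 9/40, 1/4 · 1/10 = 1/40, 3/8 · 0 = 0; with total 1/4.
Normalising, the posterior is P(r = 1 | data) = 9/10, P(r = 3 | data) = 1/10, P(r = 4 | data) = 0.
Averaging over the posterior, P(orange next | data) = (1/3)(9/10) + (1)(1/10) = 2/5.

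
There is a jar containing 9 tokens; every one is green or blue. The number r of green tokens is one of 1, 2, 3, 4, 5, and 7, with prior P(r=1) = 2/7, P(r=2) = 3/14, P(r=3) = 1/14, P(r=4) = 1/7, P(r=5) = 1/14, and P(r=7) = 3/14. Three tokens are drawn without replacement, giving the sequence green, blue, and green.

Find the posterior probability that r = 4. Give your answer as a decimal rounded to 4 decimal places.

The likelihood of the observed sequence under each hypothesis: P(data | r = 1) = (1/9)(8/8)(0/7) = 0; P(data | r = 2) = (2/9)(7/8)(1/7) = 0.027778; P(data | r = 3) = (3/9)(6/8)(2/7) = 0.071429; P(data | r = 4) = (4/9)(5/8)(3/7) = 0.11905; P(data | r = 5) = (5/9)(4/8)(4/7) = 0.15873; P(data | r = 7) = (7/9)(2/8)(6/7) = 0.16667.
Multiplying each by its prior: 2/7 · 0 = 0, 3/14 · 0.027778 = 0.0059524, 1/14 · 0.071429 = 0.005102, 1/7 · 0.11905 = 0.017007, 1/14 · 0.15873 = 0.011338, 3/14 · 0.16667 = 0.035714; with total 0.075113.
Hence P(r = 4 | data) = (0.017007) / (0.075113) = 0.22642.

0.2264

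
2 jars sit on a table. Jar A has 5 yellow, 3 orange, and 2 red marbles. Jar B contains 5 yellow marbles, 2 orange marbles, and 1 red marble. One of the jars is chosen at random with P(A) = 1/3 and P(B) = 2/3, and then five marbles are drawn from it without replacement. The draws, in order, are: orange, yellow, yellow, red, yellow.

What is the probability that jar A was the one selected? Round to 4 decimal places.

For each hypothesis, P(data | H) works out to: P(data | jar A) = (3/10)(5/9)(4/8)(2/7)(3/6) = 1/84; P(data | jar B) = (2/8)(5/7)(4/6)(1/5)(3/4) = 1/56.
Weighting by the prior gives 1/3 · 1/84 = 1/252, 2/3 · 1/56 = 1/84; summing to 1/63.
So P(jar A | data) = (1/252) / (1/63) = 1/4.

0.2500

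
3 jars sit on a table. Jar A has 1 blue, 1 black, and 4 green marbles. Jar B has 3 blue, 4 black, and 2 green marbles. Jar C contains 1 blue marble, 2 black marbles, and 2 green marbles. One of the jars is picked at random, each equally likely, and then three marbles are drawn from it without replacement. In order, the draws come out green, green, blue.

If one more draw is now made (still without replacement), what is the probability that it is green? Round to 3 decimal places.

0.459

Under each hypothesis, the probability of the observed sequence is: P(data | jar A) = (4/6)(3/5)(1/4) = 0.1; P(data | jar B) = (2/9)(1/8)(3/7) = 0.011905; P(data | jar C) = (2/5)(1/4)(1/3) = 0.033333.
Multiplying each by its prior: 1/3 · 0.1 = 0.033333, 1/3 · 0.011905 = 0.0039683, 1/3 · 0.033333 = 0.011111; summing to 0.048413.
Normalising, the posterior is P(jar A | data) = 0.68852, P(jar B | data) = 0.081967, P(jar C | data) = 0.22951.
Averaging over the posterior, P(green next | data) = (2/3)(0.68852) + (0)(0.081967) + (0)(0.22951) = 0.45902.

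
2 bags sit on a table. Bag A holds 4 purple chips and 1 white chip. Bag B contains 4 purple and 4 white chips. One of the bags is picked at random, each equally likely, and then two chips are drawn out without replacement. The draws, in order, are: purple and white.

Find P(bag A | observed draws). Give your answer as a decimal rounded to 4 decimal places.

0.4118

Under each hypothesis, the probability of the observed sequence is: P(data | bag A) = (4/5)(1/4) = 1/5; P(data | bag B) = (4/8)(4/7) = 2/7.
The prior-weighted likelihoods are 1/2 · 1/5 = 1/10, 1/2 · 2/7 = 1/7; summing to 17/70.
Therefore the posterior P(bag A | data) = (1/10) / (17/70) = 7/17.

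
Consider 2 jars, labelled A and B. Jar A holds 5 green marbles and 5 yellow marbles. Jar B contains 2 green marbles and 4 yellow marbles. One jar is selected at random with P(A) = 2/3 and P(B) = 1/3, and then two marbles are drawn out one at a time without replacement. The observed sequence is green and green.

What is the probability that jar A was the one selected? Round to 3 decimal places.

0.870

Under each hypothesis, the probability of the observed sequence is: P(data | jar A) = (5/10)(4/9) = 2/9; P(data | jar B) = (2/6)(1/5) = 1/15.
Multiplying each by its prior: 2/3 · 2/9 = 4/27, 1/3 · 1/15 = 1/45; with total 23/135.
Therefore the posterior P(jar A | data) = (4/27) / (23/135) = 20/23.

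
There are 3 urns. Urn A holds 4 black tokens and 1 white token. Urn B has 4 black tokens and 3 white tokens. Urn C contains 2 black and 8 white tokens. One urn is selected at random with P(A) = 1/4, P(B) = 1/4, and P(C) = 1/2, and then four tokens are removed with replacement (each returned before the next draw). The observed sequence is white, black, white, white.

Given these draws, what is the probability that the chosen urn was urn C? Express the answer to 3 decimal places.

Under each hypothesis, the probability of the observed sequence is: P(data | urn A) = (1/5)(4/5)(1/5)(1/5) = 0.0064; P(data | urn B) = (3/7)(4/7)(3/7)(3/7) = 0.044981; P(data | urn C) = (8/10)(2/10)(8/10)(8/10) = 0.1024.
Weighting by the prior gives 1/4 · 0.0064 = 0.0016, 1/4 · 0.044981 = 0.011245, 1/2 · 0.1024 = 0.0512; these sum to 0.064045.
By Bayes' rule, P(urn C | data) = (0.0512) / (0.064045) = 0.79943.

0.799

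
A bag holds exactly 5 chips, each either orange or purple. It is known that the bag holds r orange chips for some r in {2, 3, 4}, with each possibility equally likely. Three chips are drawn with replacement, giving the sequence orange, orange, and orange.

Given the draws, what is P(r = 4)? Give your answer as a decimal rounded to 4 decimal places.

0.6465

Compute the likelihood of the observed sequence for each case: P(data | r = 2) = (2/5)(2/5)(2/5) = 8/125; P(data | r = 3) = (3/5)(3/5)(3/5) = 27/125; P(data | r = 4) = (4/5)(4/5)(4/5) = 64/125.
Weighting by the prior gives 1/3 · 8/125 = 8/375, 1/3 · 27/125 = 9/125, 1/3 · 64/125 = 64/375; summing to 33/125.
By Bayes' rule, P(r = 4 | data) = (64/375) / (33/125) = 64/99.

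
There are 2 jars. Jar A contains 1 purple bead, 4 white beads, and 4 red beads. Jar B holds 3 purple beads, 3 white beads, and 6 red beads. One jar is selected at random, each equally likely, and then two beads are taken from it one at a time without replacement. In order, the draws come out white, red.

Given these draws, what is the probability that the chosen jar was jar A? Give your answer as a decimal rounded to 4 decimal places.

The likelihood of the observed sequence under each hypothesis: P(data | jar A) = (4/9)(4/8) = 2/9; P(data | jar B) = (3/12)(6/11) = 3/22.
Weighting by the prior gives 1/2 · 2/9 = 1/9, 1/2 · 3/22 = 3/44; these sum to 71/396.
So P(jar A | data) = (1/9) / (71/396) = 44/71.

0.6197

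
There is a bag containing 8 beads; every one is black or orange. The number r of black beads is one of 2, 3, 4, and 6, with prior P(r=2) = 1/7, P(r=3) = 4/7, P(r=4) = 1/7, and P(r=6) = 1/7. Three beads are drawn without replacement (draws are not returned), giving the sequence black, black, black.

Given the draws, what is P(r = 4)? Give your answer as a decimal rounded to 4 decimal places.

0.1429

Compute the likelihood of the observed sequence for each case: P(data | r = 2) = (2/8)(1/7)(0/6) = 0; P(data | r = 3) = (3/8)(2/7)(1/6) = 1/56; P(data | r = 4) = (4/8)(3/7)(2/6) = 1/14; P(data | r = 6) = (6/8)(5/7)(4/6) = 5/14.
The prior-weighted likelihoods are 1/7 · 0 = 0, 4/7 · 1/56 = 1/98, 1/7 · 1/14 = 1/98, 1/7 · 5/14 = 5/98; with total 1/14.
Therefore the posterior P(r = 4 | data) = (1/98) / (1/14) = 1/7.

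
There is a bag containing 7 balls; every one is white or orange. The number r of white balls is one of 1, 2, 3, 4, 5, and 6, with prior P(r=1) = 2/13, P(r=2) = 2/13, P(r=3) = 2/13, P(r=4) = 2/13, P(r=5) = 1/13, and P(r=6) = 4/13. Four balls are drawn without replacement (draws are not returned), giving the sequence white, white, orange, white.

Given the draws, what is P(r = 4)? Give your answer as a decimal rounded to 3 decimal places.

The likelihood of the observed sequence under each hypothesis: P(data | r = 1) = (1/7)(0/6) = 0; P(data | r = 2) = (2/7)(1/6)(5/5)(0/4) = 0; P(data | r = 3) = (3/7)(2/6)(4/5)(1/4) = 1/35; P(data | r = 4) = (4/7)(3/6)(3/5)(2/4) = 3/35; P(data | r = 5) = (5/7)(4/6)(2/5)(3/4) = 1/7; P(data | r = 6) = (6/7)(5/6)(1/5)(4/4) = 1/7.
The prior-weighted likelihoods are 2/13 · 0 = 0, 2/13 · 0 = 0, 2/13 · 1/35 = 2/455, 2/13 · 3/35 = 6/455, 1/13 · 1/7 = 1/91, 4/13 · 1/7 = 4/91; with total 33/455.
By Bayes' rule, P(r = 4 | data) = (6/455) / (33/455) = 2/11.

0.182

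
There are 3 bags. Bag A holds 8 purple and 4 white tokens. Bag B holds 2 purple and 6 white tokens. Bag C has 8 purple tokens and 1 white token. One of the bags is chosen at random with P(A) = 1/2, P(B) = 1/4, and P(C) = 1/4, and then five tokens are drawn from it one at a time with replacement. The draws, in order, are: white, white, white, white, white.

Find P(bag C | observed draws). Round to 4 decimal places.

0.0001

Under each hypothesis, the probability of the observed sequence is: P(data | bag A) = (4/12)(4/12)(4/12)(4/12)(4/12) = 0.0041152; P(data | bag B) = (6/8)(6/8)(6/8)(6/8)(6/8) = 0.2373; P(data | bag C) = (1/9)(1/9)(1/9)(1/9)(1/9) = 1.6935e-05.
The prior-weighted likelihoods are 1/2 · 0.0041152 = 0.0020576, 1/4 · 0.2373 = 0.059326, 1/4 · 1.6935e-05 = 4.2338e-06; these sum to 0.061388.
Hence P(bag C | data) = (4.2338e-06) / (0.061388) = 6.8967e-05.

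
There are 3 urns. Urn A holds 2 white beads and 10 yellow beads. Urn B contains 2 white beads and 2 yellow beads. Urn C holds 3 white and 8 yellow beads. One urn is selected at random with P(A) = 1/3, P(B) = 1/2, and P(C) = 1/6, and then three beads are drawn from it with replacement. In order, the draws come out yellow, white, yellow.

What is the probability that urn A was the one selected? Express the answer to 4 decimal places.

The likelihood of the observed sequence under each hypothesis: P(data | urn A) = (10/12)(2/12)(10/12) = 0.11574; P(data | urn B) = (2/4)(2/4)(2/4) = 0.125; P(data | urn C) = (8/11)(3/11)(8/11) = 0.14425.
Weighting by the prior gives 1/3 · 0.11574 = 0.03858, 1/2 · 0.125 = 0.0625, 1/6 · 0.14425 = 0.024042; summing to 0.12512.
So P(urn A | data) = (0.03858) / (0.12512) = 0.30834.

0.3083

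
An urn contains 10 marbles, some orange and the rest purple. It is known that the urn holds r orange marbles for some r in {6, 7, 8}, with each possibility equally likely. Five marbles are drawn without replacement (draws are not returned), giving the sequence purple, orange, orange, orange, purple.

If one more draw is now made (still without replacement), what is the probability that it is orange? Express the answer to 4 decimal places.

0.7544

Under each hypothesis, the probability of the observed sequence is: P(data | r = 6) = (4/10)(6/9)(5/8)(4/7)(3/6) = 0.047619; P(data | r = 7) = (3/10)(7/9)(6/8)(5/7)(2/6) = 0.041667; P(data | r = 8) = (2/10)(8/9)(7/8)(6/7)(1/6) = 0.022222.
Weighting by the prior gives 1/3 · 0.047619 = 0.015873, 1/3 · 0.041667 = 0.013889, 1/3 · 0.022222 = 0.0074074; summing to 0.037169.
Dividing through by the total gives posterior P(r = 6 | data) = 0.42705, P(r = 7 | data) = 0.37367, P(r = 8 | data) = 0.19929.
The predictive probability is P(orange next | data) = (3/5)(0.42705) + (4/5)(0.37367) + (1)(0.19929) = 0.75445.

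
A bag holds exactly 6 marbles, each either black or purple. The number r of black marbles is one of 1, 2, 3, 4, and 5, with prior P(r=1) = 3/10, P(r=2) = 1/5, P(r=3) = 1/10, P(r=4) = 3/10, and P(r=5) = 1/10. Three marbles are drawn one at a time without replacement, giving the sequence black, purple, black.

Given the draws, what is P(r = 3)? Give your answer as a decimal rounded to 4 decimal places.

0.1429

Under each hypothesis, the probability of the observed sequence is: P(data | r = 1) = (1/6)(5/5)(0/4) = 0; P(data | r = 2) = (2/6)(4/5)(1/4) = 1/15; P(data | r = 3) = (3/6)(3/5)(2/4) = 3/20; P(data | r = 4) = (4/6)(2/5)(3/4) = 1/5; P(data | r = 5) = (5/6)(1/5)(4/4) = 1/6.
The prior-weighted likelihoods are 3/10 · 0 = 0, 1/5 · 1/15 = 1/75, 1/10 · 3/20 = 3/200, 3/10 · 1/5 = 3/50, 1/10 · 1/6 = 1/60; summing to 21/200.
So P(r = 3 | data) = (3/200) / (21/200) = 1/7.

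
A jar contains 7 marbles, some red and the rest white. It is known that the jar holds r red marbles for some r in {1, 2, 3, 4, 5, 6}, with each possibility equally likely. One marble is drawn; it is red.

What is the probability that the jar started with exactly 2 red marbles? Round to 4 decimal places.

Under each hypothesis, the probability of this draw is: P(data | r = 1) = (1/7) = 1/7; P(data | r = 2) = (2/7) = 2/7; P(data | r = 3) = (3/7) = 3/7; P(data | r = 4) = (4/7) = 4/7; P(data | r = 5) = (5/7) = 5/7; P(data | r = 6) = (6/7) = 6/7.
Weighting by the prior gives 1/6 · 1/7 = 1/42, 1/6 · 2/7 = 1/21, 1/6 · 3/7 = 1/14, 1/6 · 4/7 = 2/21, 1/6 · 5/7 = 5/42, 1/6 · 6/7 = 1/7; summing to 1/2.
Hence P(r = 2 | data) = (1/21) / (1/2) = 2/21.

0.0952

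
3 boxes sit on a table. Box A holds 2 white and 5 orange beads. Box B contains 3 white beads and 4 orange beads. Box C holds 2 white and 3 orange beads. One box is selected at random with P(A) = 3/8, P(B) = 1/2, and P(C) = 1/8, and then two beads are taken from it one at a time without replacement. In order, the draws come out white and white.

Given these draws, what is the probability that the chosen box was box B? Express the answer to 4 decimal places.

0.7018

For each hypothesis, P(data | H) works out to: P(data | box A) = (2/7)(1/6) = 1/21; P(data | box B) = (3/7)(2/6) = 1/7; P(data | box C) = (2/5)(1/4) = 1/10.
The prior-weighted likelihoods are 3/8 · 1/21 = 1/56, 1/2 · 1/7 = 1/14, 1/8 · 1/10 = 1/80; summing to 57/560.
Hence P(box B | data) = (1/14) / (57/560) = 40/57.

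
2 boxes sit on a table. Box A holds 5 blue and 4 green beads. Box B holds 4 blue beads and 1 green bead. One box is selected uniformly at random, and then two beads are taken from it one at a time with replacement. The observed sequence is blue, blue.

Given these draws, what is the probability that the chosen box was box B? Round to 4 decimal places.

0.6746

Under each hypothesis, the probability of the observed sequence is: P(data | box A) = (5/9)(5/9) = 0.30864; P(data | box B) = (4/5)(4/5) = 0.64.
Multiplying each by its prior: 1/2 · 0.30864 = 0.15432, 1/2 · 0.64 = 0.32; these sum to 0.47432.
By Bayes' rule, P(box B | data) = (0.32) / (0.47432) = 0.67465.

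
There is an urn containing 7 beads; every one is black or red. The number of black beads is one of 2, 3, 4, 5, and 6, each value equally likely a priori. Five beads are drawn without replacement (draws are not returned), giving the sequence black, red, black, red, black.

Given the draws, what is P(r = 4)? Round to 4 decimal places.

The likelihood of the observed sequence under each hypothesis: P(data | r = 2) = (2/7)(5/6)(1/5)(4/4)(0/3) = 0; P(data | r = 3) = (3/7)(4/6)(2/5)(3/4)(1/3) = 1/35; P(data | r = 4) = (4/7)(3/6)(3/5)(2/4)(2/3) = 2/35; P(data | r = 5) = (5/7)(2/6)(4/5)(1/4)(3/3) = 1/21; P(data | r = 6) = (6/7)(1/6)(5/5)(0/4) = 0.
Weighting by the prior gives 1/5 · 0 = 0, 1/5 · 1/35 = 1/175, 1/5 · 2/35 = 2/175, 1/5 · 1/21 = 1/105, 1/5 · 0 = 0; summing to 2/75.
Hence P(r = 4 | data) = (2/175) / (2/75) = 3/7.

0.4286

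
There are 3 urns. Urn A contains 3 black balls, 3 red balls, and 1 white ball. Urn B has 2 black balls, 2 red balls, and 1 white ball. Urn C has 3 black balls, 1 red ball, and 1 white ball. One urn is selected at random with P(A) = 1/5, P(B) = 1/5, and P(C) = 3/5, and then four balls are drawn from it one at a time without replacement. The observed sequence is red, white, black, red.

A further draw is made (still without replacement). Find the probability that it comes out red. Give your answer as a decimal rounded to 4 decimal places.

0.1304

The likelihood of the observed sequence under each hypothesis: P(data | urn A) = (3/7)(1/6)(3/5)(2/4) = 0.021429; P(data | urn B) = (2/5)(1/4)(2/3)(1/2) = 0.033333; P(data | urn C) = (1/5)(1/4)(3/3)(0/2) = 0.
Multiplying each by its prior: 1/5 · 0.021429 = 0.0042857, 1/5 · 0.033333 = 0.0066667, 3/5 · 0 = 0; summing to 0.010952.
Normalising, the posterior is P(urn A | data) = 0.3913, P(urn B | data) = 0.6087, P(urn C | data) = 0.
The predictive probability is P(red next | data) = (1/3)(0.3913) + (0)(0.6087) = 0.13043.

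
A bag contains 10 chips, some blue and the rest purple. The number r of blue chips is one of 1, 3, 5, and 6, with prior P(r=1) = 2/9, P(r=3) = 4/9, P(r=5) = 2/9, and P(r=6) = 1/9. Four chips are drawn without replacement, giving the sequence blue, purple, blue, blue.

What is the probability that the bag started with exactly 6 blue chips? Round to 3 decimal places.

0.385

For each hypothesis, P(data | H) works out to: P(data | r = 1) = (1/10)(9/9)(0/8) = 0; P(data | r = 3) = (3/10)(7/9)(2/8)(1/7) = 1/120; P(data | r = 5) = (5/10)(5/9)(4/8)(3/7) = 5/84; P(data | r = 6) = (6/10)(4/9)(5/8)(4/7) = 2/21.
The prior-weighted likelihoods are 2/9 · 0 = 0, 4/9 · 1/120 = 1/270, 2/9 · 5/84 = 5/378, 1/9 · 2/21 = 2/189; with total 26/945.
Hence P(r = 6 | data) = (2/189) / (26/945) = 5/13.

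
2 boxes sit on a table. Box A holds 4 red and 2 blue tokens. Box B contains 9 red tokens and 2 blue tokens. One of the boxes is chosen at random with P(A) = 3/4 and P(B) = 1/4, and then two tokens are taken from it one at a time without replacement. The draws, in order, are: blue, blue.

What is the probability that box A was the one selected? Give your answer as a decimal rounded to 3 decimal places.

For each hypothesis, P(data | H) works out to: P(data | box A) = (2/6)(1/5) = 1/15; P(data | box B) = (2/11)(1/10) = 1/55.
Weighting by the prior gives 3/4 · 1/15 = 1/20, 1/4 · 1/55 = 1/220; with total 3/55.
So P(box A | data) = (1/20) / (3/55) = 11/12.

0.917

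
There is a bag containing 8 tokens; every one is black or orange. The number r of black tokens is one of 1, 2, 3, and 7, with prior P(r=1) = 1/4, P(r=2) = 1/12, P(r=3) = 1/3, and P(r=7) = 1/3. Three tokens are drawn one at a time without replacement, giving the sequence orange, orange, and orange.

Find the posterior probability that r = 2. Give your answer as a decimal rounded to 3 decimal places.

Compute the likelihood of the observed sequence for each case: P(data | r = 1) = (7/8)(6/7)(5/6) = 5/8; P(data | r = 2) = (6/8)(5/7)(4/6) = 5/14; P(data | r = 3) = (5/8)(4/7)(3/6) = 5/28; P(data | r = 7) = (1/8)(0/7) = 0.
Weighting by the prior gives 1/4 · 5/8 = 5/32, 1/12 · 5/14 = 5/168, 1/3 · 5/28 = 5/84, 1/3 · 0 = 0; with total 55/224.
Therefore the posterior P(r = 2 | data) = (5/168) / (55/224) = 4/33.

0.121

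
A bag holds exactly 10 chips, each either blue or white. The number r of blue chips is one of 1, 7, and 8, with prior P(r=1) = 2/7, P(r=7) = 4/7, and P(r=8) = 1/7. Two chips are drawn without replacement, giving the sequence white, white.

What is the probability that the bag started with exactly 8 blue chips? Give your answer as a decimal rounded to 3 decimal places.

Under each hypothesis, the probability of the observed sequence is: P(data | r = 1) = (9/10)(8/9) = 4/5; P(data | r = 7) = (3/10)(2/9) = 1/15; P(data | r = 8) = (2/10)(1/9) = 1/45.
The prior-weighted likelihoods are 2/7 · 4/5 = 8/35, 4/7 · 1/15 = 4/105, 1/7 · 1/45 = 1/315; these sum to 17/63.
By Bayes' rule, P(r = 8 | data) = (1/315) / (17/63) = 1/85.

0.012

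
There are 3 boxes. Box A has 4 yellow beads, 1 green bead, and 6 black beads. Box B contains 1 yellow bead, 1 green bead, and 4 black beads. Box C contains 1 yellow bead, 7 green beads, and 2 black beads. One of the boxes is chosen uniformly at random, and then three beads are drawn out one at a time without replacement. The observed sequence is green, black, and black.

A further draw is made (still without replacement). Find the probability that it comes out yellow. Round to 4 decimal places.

0.3423

For each hypothesis, P(data | H) works out to: P(data | box A) = (1/11)(6/10)(5/9) = 0.030303; P(data | box B) = (1/6)(4/5)(3/4) = 0.1; P(data | box C) = (7/10)(2/9)(1/8) = 0.019444.
Multiplying each by its prior: 1/3 · 0.030303 = 0.010101, 1/3 · 0.1 = 0.033333, 1/3 · 0.019444 = 0.0064815; with total 0.049916.
Normalising, the posterior is P(box A | data) = 0.20236, P(box B | data) = 0.66779, P(box C | data) = 0.12985.
The predictive probability is P(yellow next | data) = (1/2)(0.20236) + (1/3)(0.66779) + (1/7)(0.12985) = 0.34233.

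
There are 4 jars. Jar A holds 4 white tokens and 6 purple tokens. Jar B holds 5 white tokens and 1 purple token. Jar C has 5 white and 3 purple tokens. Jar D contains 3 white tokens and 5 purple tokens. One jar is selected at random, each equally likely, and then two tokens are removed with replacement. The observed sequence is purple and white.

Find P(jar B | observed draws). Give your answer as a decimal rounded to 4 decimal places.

Compute the likelihood of the observed sequence for each case: P(data | jar A) = (6/10)(4/10) = 0.24; P(data | jar B) = (1/6)(5/6) = 0.13889; P(data | jar C) = (3/8)(5/8) = 0.23438; P(data | jar D) = (5/8)(3/8) = 0.23438.
Multiplying each by its prior: 1/4 · 0.24 = 0.06, 1/4 · 0.13889 = 0.034722, 1/4 · 0.23438 = 0.058594, 1/4 · 0.23438 = 0.058594; with total 0.21191.
By Bayes' rule, P(jar B | data) = (0.034722) / (0.21191) = 0.16385.

0.1639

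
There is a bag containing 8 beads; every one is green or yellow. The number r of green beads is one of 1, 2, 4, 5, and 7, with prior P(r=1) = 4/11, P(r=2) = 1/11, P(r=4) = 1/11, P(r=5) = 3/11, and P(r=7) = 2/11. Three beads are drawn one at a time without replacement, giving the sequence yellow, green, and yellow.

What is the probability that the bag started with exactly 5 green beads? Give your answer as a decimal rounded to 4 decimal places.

0.2459

For each hypothesis, P(data | H) works out to: P(data | r = 1) = (7/8)(1/7)(6/6) = 1/8; P(data | r = 2) = (6/8)(2/7)(5/6) = 5/28; P(data | r = 4) = (4/8)(4/7)(3/6) = 1/7; P(data | r = 5) = (3/8)(5/7)(2/6) = 5/56; P(data | r = 7) = (1/8)(7/7)(0/6) = 0.
Weighting by the prior gives 4/11 · 1/8 = 1/22, 1/11 · 5/28 = 5/308, 1/11 · 1/7 = 1/77, 3/11 · 5/56 = 15/616, 2/11 · 0 = 0; with total 61/616.
By Bayes' rule, P(r = 5 | data) = (15/616) / (61/616) = 15/61.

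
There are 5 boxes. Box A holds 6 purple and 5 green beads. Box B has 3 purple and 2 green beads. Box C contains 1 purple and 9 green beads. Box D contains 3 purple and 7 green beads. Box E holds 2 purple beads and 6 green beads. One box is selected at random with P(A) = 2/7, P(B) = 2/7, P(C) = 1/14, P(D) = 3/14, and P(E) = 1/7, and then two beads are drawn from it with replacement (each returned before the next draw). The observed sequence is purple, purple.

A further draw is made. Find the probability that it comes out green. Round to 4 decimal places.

0.4641

Compute the likelihood of the observed sequence for each case: P(data | box A) = (6/11)(6/11) = 0.29752; P(data | box B) = (3/5)(3/5) = 0.36; P(data | box C) = (1/10)(1/10) = 0.01; P(data | box D) = (3/10)(3/10) = 0.09; P(data | box E) = (2/8)(2/8) = 0.0625.
The prior-weighted likelihoods are 2/7 · 0.29752 = 0.085006, 2/7 · 0.36 = 0.10286, 1/14 · 0.01 = 0.00071429, 3/14 · 0.09 = 0.019286, 1/7 · 0.0625 = 0.0089286; with total 0.21679.
The posterior is then P(box A | data) = 0.39211, P(box B | data) = 0.47445, P(box C | data) = 0.0032948, P(box D | data) = 0.08896, P(box E | data) = 0.041185.
So P(green next | data) = Σ P(green next | H) P(H | data) = (5/11)(0.39211) + (2/5)(0.47445) + (9/10)(0.0032948) + (7/10)(0.08896) + (3/4)(0.041185) = 0.46414.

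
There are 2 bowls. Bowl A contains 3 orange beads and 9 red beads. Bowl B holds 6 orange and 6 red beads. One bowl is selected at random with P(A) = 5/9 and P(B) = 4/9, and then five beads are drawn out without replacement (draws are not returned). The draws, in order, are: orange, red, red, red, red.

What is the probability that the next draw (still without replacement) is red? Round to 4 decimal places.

0.6457

For each hypothesis, P(data | H) works out to: P(data | bowl A) = (3/12)(9/11)(8/10)(7/9)(6/8) = 21/220; P(data | bowl B) = (6/12)(6/11)(5/10)(4/9)(3/8) = 1/44.
The prior-weighted likelihoods are 5/9 · 21/220 = 7/132, 4/9 · 1/44 = 1/99; summing to 25/396.
The posterior is then P(bowl A | data) = 21/25, P(bowl B | data) = 4/25.
So P(red next | data) = Σ P(red next | H) P(H | data) = (5/7)(21/25) + (2/7)(4/25) = 113/175.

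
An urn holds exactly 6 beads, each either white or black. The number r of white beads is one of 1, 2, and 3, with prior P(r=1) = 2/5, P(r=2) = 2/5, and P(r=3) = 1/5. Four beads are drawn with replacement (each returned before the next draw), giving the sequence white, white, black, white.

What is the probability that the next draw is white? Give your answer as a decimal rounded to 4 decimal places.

Under each hypothesis, the probability of the observed sequence is: P(data | r = 1) = (1/6)(1/6)(5/6)(1/6) = 0.003858; P(data | r = 2) = (2/6)(2/6)(4/6)(2/6) = 0.024691; P(data | r = 3) = (3/6)(3/6)(3/6)(3/6) = 0.0625.
Multiplying each by its prior: 2/5 · 0.003858 = 0.0015432, 2/5 · 0.024691 = 0.0098765, 1/5 · 0.0625 = 0.0125; these sum to 0.02392.
Normalising, the posterior is P(r = 1 | data) = 0.064516, P(r = 2 | data) = 0.4129, P(r = 3 | data) = 0.52258.
The predictive probability is P(white next | data) = (1/6)(0.064516) + (1/3)(0.4129) + (1/2)(0.52258) = 0.40968.

0.4097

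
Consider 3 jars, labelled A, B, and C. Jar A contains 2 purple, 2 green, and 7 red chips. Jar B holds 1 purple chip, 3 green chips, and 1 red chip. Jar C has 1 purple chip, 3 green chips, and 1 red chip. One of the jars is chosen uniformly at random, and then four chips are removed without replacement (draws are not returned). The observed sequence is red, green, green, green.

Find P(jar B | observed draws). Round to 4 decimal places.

For each hypothesis, P(data | H) works out to: P(data | jar A) = (7/11)(2/10)(1/9)(0/8) = 0; P(data | jar B) = (1/5)(3/4)(2/3)(1/2) = 1/20; P(data | jar C) = (1/5)(3/4)(2/3)(1/2) = 1/20.
Multiplying each by its prior: 1/3 · 0 = 0, 1/3 · 1/20 = 1/60, 1/3 · 1/20 = 1/60; with total 1/30.
So P(jar B | data) = (1/60) / (1/30) = 1/2.

0.5000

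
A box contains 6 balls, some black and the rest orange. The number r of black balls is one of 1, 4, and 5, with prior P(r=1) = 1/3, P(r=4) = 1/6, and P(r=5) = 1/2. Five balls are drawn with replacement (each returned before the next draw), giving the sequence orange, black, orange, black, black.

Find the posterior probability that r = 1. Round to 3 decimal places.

0.073

Compute the likelihood of the observed sequence for each case: P(data | r = 1) = (5/6)(1/6)(5/6)(1/6)(1/6) = 0.003215; P(data | r = 4) = (2/6)(4/6)(2/6)(4/6)(4/6) = 0.032922; P(data | r = 5) = (1/6)(5/6)(1/6)(5/6)(5/6) = 0.016075.
The prior-weighted likelihoods are 1/3 · 0.003215 = 0.0010717, 1/6 · 0.032922 = 0.005487, 1/2 · 0.016075 = 0.0080376; summing to 0.014596.
Therefore the posterior P(r = 1 | data) = (0.0010717) / (0.014596) = 0.073421.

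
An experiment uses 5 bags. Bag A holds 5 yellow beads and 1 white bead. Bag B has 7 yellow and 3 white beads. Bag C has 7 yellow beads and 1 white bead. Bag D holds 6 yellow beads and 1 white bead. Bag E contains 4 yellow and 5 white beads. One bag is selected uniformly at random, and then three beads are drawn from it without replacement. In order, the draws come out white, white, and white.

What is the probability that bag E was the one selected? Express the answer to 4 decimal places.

0.9346

For each hypothesis, P(data | H) works out to: P(data | bag A) = (1/6)(0/5) = 0; P(data | bag B) = (3/10)(2/9)(1/8) = 0.0083333; P(data | bag C) = (1/8)(0/7) = 0; P(data | bag D) = (1/7)(0/6) = 0; P(data | bag E) = (5/9)(4/8)(3/7) = 0.11905.
Weighting by the prior gives 1/5 · 0 = 0, 1/5 · 0.0083333 = 0.0016667, 1/5 · 0 = 0, 1/5 · 0 = 0, 1/5 · 0.11905 = 0.02381; summing to 0.025476.
Hence P(bag E | data) = (0.02381) / (0.025476) = 0.93458.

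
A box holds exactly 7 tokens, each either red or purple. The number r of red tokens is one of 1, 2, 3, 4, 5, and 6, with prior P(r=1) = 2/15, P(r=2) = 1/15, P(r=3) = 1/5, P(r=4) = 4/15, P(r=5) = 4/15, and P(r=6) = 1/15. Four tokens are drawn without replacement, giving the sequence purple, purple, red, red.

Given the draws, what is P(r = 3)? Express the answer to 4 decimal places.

0.3068

The likelihood of the observed sequence under each hypothesis: P(data | r = 1) = (6/7)(5/6)(1/5)(0/4) = 0; P(data | r = 2) = (5/7)(4/6)(2/5)(1/4) = 0.047619; P(data | r = 3) = (4/7)(3/6)(3/5)(2/4) = 0.085714; P(data | r = 4) = (3/7)(2/6)(4/5)(3/4) = 0.085714; P(data | r = 5) = (2/7)(1/6)(5/5)(4/4) = 0.047619; P(data | r = 6) = (1/7)(0/6) = 0.
Weighting by the prior gives 2/15 · 0 = 0, 1/15 · 0.047619 = 0.0031746, 1/5 · 0.085714 = 0.017143, 4/15 · 0.085714 = 0.022857, 4/15 · 0.047619 = 0.012698, 1/15 · 0 = 0; these sum to 0.055873.
Therefore the posterior P(r = 3 | data) = (0.017143) / (0.055873) = 0.30682.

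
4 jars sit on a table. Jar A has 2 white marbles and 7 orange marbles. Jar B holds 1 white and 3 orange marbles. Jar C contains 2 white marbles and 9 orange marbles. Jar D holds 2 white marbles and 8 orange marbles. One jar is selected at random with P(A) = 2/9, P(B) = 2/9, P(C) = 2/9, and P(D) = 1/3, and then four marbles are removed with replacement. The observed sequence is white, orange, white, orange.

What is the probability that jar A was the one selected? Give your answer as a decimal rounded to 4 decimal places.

Compute the likelihood of the observed sequence for each case: P(data | jar A) = (2/9)(7/9)(2/9)(7/9) = 0.029873; P(data | jar B) = (1/4)(3/4)(1/4)(3/4) = 0.035156; P(data | jar C) = (2/11)(9/11)(2/11)(9/11) = 0.02213; P(data | jar D) = (2/10)(8/10)(2/10)(8/10) = 0.0256.
Weighting by the prior gives 2/9 · 0.029873 = 0.0066386, 2/9 · 0.035156 = 0.0078125, 2/9 · 0.02213 = 0.0049177, 1/3 · 0.0256 = 0.0085333; these sum to 0.027902.
So P(jar A | data) = (0.0066386) / (0.027902) = 0.23792.

0.2379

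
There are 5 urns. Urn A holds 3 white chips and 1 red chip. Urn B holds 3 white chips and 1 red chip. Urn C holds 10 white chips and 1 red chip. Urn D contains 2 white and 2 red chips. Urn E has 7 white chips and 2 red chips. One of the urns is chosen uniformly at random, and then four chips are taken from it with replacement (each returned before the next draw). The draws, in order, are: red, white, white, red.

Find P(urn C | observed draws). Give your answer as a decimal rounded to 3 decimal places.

The likelihood of the observed sequence under each hypothesis: P(data | urn A) = (1/4)(3/4)(3/4)(1/4) = 0.035156; P(data | urn B) = (1/4)(3/4)(3/4)(1/4) = 0.035156; P(data | urn C) = (1/11)(10/11)(10/11)(1/11) = 0.0068301; P(data | urn D) = (2/4)(2/4)(2/4)(2/4) = 0.0625; P(data | urn E) = (2/9)(7/9)(7/9)(2/9) = 0.029873.
Weighting by the prior gives 1/5 · 0.035156 = 0.0070313, 1/5 · 0.035156 = 0.0070313, 1/5 · 0.0068301 = 0.001366, 1/5 · 0.0625 = 0.0125, 1/5 · 0.029873 = 0.0059747; with total 0.033903.
Hence P(urn C | data) = (0.001366) / (0.033903) = 0.040292.

0.040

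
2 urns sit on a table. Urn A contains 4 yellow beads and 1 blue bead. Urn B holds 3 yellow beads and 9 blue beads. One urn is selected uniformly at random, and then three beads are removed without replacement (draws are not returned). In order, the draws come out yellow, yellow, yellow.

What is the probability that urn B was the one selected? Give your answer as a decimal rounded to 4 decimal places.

0.0112

Compute the likelihood of the observed sequence for each case: P(data | urn A) = (4/5)(3/4)(2/3) = 2/5; P(data | urn B) = (3/12)(2/11)(1/10) = 1/220.
Weighting by the prior gives 1/2 · 2/5 = 1/5, 1/2 · 1/220 = 1/440; these sum to 89/440.
So P(urn B | data) = (1/440) / (89/440) = 1/89.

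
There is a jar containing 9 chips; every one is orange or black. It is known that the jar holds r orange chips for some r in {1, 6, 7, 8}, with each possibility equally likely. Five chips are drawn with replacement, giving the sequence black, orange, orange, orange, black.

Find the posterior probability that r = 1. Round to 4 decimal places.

Compute the likelihood of the observed sequence for each case: P(data | r = 1) = (8/9)(1/9)(1/9)(1/9)(8/9) = 0.0010838; P(data | r = 6) = (3/9)(6/9)(6/9)(6/9)(3/9) = 0.032922; P(data | r = 7) = (2/9)(7/9)(7/9)(7/9)(2/9) = 0.023235; P(data | r = 8) = (1/9)(8/9)(8/9)(8/9)(1/9) = 0.0086708.
The prior-weighted likelihoods are 1/4 · 0.0010838 = 0.00027096, 1/4 · 0.032922 = 0.0082305, 1/4 · 0.023235 = 0.0058087, 1/4 · 0.0086708 = 0.0021677; these sum to 0.016478.
By Bayes' rule, P(r = 1 | data) = (0.00027096) / (0.016478) = 0.016444.

0.0164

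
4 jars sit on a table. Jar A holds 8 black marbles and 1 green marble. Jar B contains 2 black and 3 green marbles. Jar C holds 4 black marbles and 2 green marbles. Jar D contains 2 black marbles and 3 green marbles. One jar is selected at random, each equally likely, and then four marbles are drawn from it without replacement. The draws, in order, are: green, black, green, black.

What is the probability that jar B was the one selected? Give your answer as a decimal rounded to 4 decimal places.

Under each hypothesis, the probability of the observed sequence is: P(data | jar A) = (1/9)(8/8)(0/7) = 0; P(data | jar B) = (3/5)(2/4)(2/3)(1/2) = 1/10; P(data | jar C) = (2/6)(4/5)(1/4)(3/3) = 1/15; P(data | jar D) = (3/5)(2/4)(2/3)(1/2) = 1/10.
Weighting by the prior gives 1/4 · 0 = 0, 1/4 · 1/10 = 1/40, 1/4 · 1/15 = 1/60, 1/4 · 1/10 = 1/40; summing to 1/15.
Hence P(jar B | data) = (1/40) / (1/15) = 3/8.

0.3750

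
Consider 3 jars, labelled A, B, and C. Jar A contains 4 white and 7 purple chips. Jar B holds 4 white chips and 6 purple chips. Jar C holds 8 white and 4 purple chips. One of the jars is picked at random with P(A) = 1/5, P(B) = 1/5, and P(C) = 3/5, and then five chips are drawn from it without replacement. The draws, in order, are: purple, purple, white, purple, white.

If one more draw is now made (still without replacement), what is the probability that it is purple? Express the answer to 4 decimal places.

0.4792

For each hypothesis, P(data | H) works out to: P(data | jar A) = (7/11)(6/10)(4/9)(5/8)(3/7) = 0.045455; P(data | jar B) = (6/10)(5/9)(4/8)(4/7)(3/6) = 0.047619; P(data | jar C) = (4/12)(3/11)(8/10)(2/9)(7/8) = 0.014141.
The prior-weighted likelihoods are 1/5 · 0.045455 = 0.0090909, 1/5 · 0.047619 = 0.0095238, 3/5 · 0.014141 = 0.0084848; these sum to 0.0271.
Normalising, the posterior is P(jar A | data) = 0.33546, P(jar B | data) = 0.35144, P(jar C | data) = 0.3131.
Averaging over the posterior, P(purple next | data) = (2/3)(0.33546) + (3/5)(0.35144) + (1/7)(0.3131) = 0.47923.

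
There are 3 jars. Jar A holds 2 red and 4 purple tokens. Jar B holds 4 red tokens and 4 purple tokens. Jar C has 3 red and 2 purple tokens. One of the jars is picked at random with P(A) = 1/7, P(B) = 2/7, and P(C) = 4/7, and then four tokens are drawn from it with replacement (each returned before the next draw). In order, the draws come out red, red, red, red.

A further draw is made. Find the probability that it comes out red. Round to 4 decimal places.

0.5759

The likelihood of the observed sequence under each hypothesis: P(data | jar A) = (2/6)(2/6)(2/6)(2/6) = 0.012346; P(data | jar B) = (4/8)(4/8)(4/8)(4/8) = 0.0625; P(data | jar C) = (3/5)(3/5)(3/5)(3/5) = 0.1296.
Multiplying each by its prior: 1/7 · 0.012346 = 0.0017637, 2/7 · 0.0625 = 0.017857, 4/7 · 0.1296 = 0.074057; summing to 0.093678.
The posterior is then P(jar A | data) = 0.018827, P(jar B | data) = 0.19062, P(jar C | data) = 0.79055.
So P(red next | data) = Σ P(red next | H) P(H | data) = (1/3)(0.018827) + (1/2)(0.19062) + (3/5)(0.79055) = 0.57592.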